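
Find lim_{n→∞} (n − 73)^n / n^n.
lim = e^(−73)

Rewrite as (1 − 73/n)^(n). By the standard limit (1 + x/n)^n → e^x, we have (1 − 73/n)^n → e^(−73), and raising to the 1st power gives e^(−73).
More precisely, ln[(1 − 73/n)^(n)] = n · ln(1 − 73/n) = n · (-73/n + O(1/n^2)) = -73 + O(1/n) → -73.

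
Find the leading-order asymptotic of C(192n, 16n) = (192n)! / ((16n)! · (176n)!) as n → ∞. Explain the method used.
C(192n, 16n) ~ (8916100448256/285311670611)^(16n) · sqrt(6/(11π·16n))

Write N = 16n. Apply Stirling to each factorial:
  (12N)! ~ sqrt(2π·12N) · (12N/e)^(12N),
  N! ~ sqrt(2π N) · (N/e)^N,
  (11N)! ~ sqrt(2π·11N) · (11N/e)^(11N).
The exponential factors combine to (12N)^(12N) / (N^N · (11N)^(11N)) = 12^(12N)/11^(11N) = (12^12/11^11)^N = (8916100448256/285311670611)^N.
The square-root prefactors combine to sqrt(2π·12N) / (sqrt(2π N)·sqrt(2π·11N)) = sqrt(12 / (2π·11·N)) = sqrt(6/(11π·16n)).
Substituting N = 16n: C(192n, 16n) ~ (8916100448256/285311670611)^(16n) · sqrt(6/(11π·16n)).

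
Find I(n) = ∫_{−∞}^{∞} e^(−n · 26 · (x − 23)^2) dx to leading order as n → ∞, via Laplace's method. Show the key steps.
I(n) = sqrt(π/(26n))

Here φ(x) = 26 · (x − 23)^2 has its unique minimum at x* = 23 with φ(x*) = 0 and φ''(x*) = 52. Laplace's method gives
  I(n) ~ e^(−n φ(x*)) · sqrt(2π / (n · φ''(x*))) = sqrt(2π / (52n)) = sqrt(π/(26n)).
This is exact: substituting u = (x − 23)·sqrt(26n) gives I(n) = (1/sqrt(26n)) ∫_{−∞}^{∞} e^(−u^2) du = sqrt(π/(26n)).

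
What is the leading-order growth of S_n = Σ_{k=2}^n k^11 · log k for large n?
S_n ~ n^12 log n / 12 − n^12 / 144

By integral comparison, S_n = ∫_1^n x^11 · log x dx + O(n^11 · log n). For the integral, ∫ x^11 log x dx = n^12 log n / 12 − n^12/144 (integration by parts). Hence S_n ~ n^12 log n / 12 − n^12 / 144.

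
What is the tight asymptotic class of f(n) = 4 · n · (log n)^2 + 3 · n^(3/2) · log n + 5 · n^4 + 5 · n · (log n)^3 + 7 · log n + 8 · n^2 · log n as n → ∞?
f(n) ∈ Θ(n^4)

Compare the terms by growth order. For large n, n^a · (log n)^b dominates n^a' · (log n)^b' iff a > a', or (a = a' and b > b'). Ranking the 6 terms shows the dominant one is 5 · n^4. Hence f(n) ∈ Θ(n^4).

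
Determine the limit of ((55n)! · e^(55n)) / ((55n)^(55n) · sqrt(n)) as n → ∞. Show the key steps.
lim = sqrt(2π·55)

Stirling: (55n)! ~ sqrt(2π·55n) · (55n/e)^(55n). Hence
  (55n)! · e^(55n) / (55n)^(55n) ~ sqrt(2π·55n).
Dividing by sqrt(n): sqrt(2π·55n) / sqrt(n) = sqrt(2π·55) · n^((1−1)/2), so the limit is sqrt(2π·55).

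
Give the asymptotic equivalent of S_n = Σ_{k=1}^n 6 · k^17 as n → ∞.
S_n ~ n^18 / 3

By integral comparison (Euler-Maclaurin), Σ_{k=1}^n 6 · k^17 = 6 · ∫_0^n x^17 dx + O(n^17) = 6 · n^18/18 = n^18 / 3 + O(n^17). (Equivalently, Faulhaber's formula gives the same leading term.)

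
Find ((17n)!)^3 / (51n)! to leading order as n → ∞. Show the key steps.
((17n)!)^3/(51n)! ~ ((2π·17n)^(2/2) / sqrt(3)) · 3^(−3·17n)  →  0

Write N = 17n. Stirling: N! ~ sqrt(2π N)(N/e)^N and (3N)! ~ sqrt(2π·3N)·(3N/e)^(3N).
  (N!)^3/(3N)! ~ (2π N)^(3/2) (N/e)^(3N) / [sqrt(2π·3N) (3N/e)^(3N)]
     = (2π N)^(3/2) / sqrt(2π·3N) · (N/(3N))^(3N)
     = (2π N)^((3−1)/2) / sqrt(3) · 3^(−3N).
Since 3^3 > 1, the factor 3^(−3N) decays exponentially, so the ratio → 0. Substituting N = 17n gives the stated form.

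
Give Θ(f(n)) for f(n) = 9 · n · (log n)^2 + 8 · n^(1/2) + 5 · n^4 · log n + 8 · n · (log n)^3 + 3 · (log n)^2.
f(n) ∈ Θ(n^4 · log n)

Compare the terms by growth order. For large n, n^a · (log n)^b dominates n^a' · (log n)^b' iff a > a', or (a = a' and b > b'). Ranking the 5 terms shows the dominant one is 5 · n^4 · log n. Hence f(n) ∈ Θ(n^4 · log n).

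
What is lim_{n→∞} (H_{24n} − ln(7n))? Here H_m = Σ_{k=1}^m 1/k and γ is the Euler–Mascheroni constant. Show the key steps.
lim = ln(24/7) + γ

By Euler-Maclaurin, H_m = ln m + γ + O(1/m). So
  H_{24n} − ln(7n) = ln(24n) + γ − ln(7n) + O(1/n)
                       = ln(24/7) + γ + O(1/n).
Hence the limit is ln(24/7) + γ.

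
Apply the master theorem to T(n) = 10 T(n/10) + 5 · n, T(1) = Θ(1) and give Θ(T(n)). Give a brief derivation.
T(n) = Θ(n log n)

log_10 10 = 1, and f(n) = 5 · n = Θ(n^(log_10 10)). This is Case 2 of the master theorem: T(n) = Θ(f(n) · log n) = Θ(n log n).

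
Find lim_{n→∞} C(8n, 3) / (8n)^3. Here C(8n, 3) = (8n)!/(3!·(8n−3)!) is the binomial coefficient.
lim = 1/3! = 1/6

With N = 8n → ∞: C(N, 3) / N^3 = [N(N−1)…(N−2)] / (3! · N^3) = (1/3!) · 1 · (1 − 1/(8n)) · (1 − 2/(8n)). Each factor → 1 as N → ∞, so the limit is 1/3! = 1/6.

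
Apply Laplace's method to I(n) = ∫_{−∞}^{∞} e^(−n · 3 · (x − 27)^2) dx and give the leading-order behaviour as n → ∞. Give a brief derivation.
I(n) = sqrt(π/(3n))

Here φ(x) = 3 · (x − 27)^2 has its unique minimum at x* = 27 with φ(x*) = 0 and φ''(x*) = 6. Laplace's method gives
  I(n) ~ e^(−n φ(x*)) · sqrt(2π / (n · φ''(x*))) = sqrt(2π / (6n)) = sqrt(π/(3n)).
This is exact: substituting u = (x − 27)·sqrt(3n) gives I(n) = (1/sqrt(3n)) ∫_{−∞}^{∞} e^(−u^2) du = sqrt(π/(3n)).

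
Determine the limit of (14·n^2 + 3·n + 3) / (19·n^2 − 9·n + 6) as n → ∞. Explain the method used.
lim = 14/19

For large n the leading n^2 terms dominate both numerator and denominator. Dividing top and bottom by n^2, every other term tends to 0, leaving 14/19.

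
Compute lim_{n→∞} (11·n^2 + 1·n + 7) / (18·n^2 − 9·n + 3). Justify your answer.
lim = 11/18

For large n the leading n^2 terms dominate both numerator and denominator. Dividing top and bottom by n^2, every other term tends to 0, leaving 11/18.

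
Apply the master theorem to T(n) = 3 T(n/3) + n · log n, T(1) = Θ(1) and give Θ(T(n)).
T(n) = Θ(n · (log n)^2)

Here log_3 3 = 1 and f(n) = n · log n = Θ(n^(log_3 3) · (log n)^1). This is the extended Case 2 of the master theorem (f matches the critical exponent up to log factors), giving T(n) = Θ(n^(log_3 3) · (log n)^(1+1)) = Θ(n · (log n)^2).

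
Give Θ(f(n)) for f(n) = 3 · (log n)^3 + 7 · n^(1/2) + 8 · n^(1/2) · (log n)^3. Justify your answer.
f(n) ∈ Θ(n^(1/2) · (log n)^3)

Compare the terms by growth order. For large n, n^a · (log n)^b dominates n^a' · (log n)^b' iff a > a', or (a = a' and b > b'). Ranking the 3 terms shows the dominant one is 8 · n^(1/2) · (log n)^3. Hence f(n) ∈ Θ(n^(1/2) · (log n)^3).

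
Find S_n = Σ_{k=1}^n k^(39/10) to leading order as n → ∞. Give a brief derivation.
S_n ~ (10/49) · n^(49/10)

Integral comparison: Σ_{k=1}^n k^(39/10) = ∫_0^n x^(39/10) dx + O(n^(39/10)). The integral is n^(1 + 39/10) / (1 + 39/10) = n^((39+10)/10) / ((39+10)/10) = (10/49) · n^(49/10).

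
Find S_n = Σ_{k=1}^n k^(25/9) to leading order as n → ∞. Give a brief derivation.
S_n ~ (9/34) · n^(34/9)

Integral comparison: Σ_{k=1}^n k^(25/9) = ∫_0^n x^(25/9) dx + O(n^(25/9)). The integral is n^(1 + 25/9) / (1 + 25/9) = n^((25+9)/9) / ((25+9)/9) = (9/34) · n^(34/9).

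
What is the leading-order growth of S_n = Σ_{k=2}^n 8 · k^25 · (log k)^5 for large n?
S_n ~ 4 · n^26 · (log n)^5 / 13

By integral comparison, S_n = ∫_1^n 8 · x^25 · (log x)^5 dx + O(n^25 · (log n)^5). For the integral, the leading term of ∫_1^n x^25 (log x)^5 dx is n^26/26 · (log n)^5 (by repeated integration by parts; each step lowers the log-exponent and produces a relatively O(1/log n) correction). Hence S_n ~ 4 · n^26 · (log n)^5 / 13.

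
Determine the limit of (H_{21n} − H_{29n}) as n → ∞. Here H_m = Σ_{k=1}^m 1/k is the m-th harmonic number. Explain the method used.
lim = ln(21/29)

Euler-Maclaurin gives H_m = ln m + γ + 1/(2m) + O(1/m^2). The γ and O(1/m) terms cancel in the difference:
  H_{21n} − H_{29n} = ln(21n) − ln(29n) + O(1/n) = ln(21/29) + O(1/n).
Hence the limit is ln(21/29).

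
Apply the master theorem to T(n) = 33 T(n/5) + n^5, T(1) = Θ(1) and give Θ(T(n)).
T(n) = Θ(n^5)

log_5 33 ≈ 2.173. f(n) = n^5 dominates n^(log_5 33) since 5 > 2.173, and the regularity condition a·f(n/b) = 33·(n/5)^5 = (33/3125)·n^5 ≤ c·f(n) holds with c = 33/3125 ≈ 0.0106 < 1. So this is Case 3: T(n) = Θ(f(n)) = Θ(n^5).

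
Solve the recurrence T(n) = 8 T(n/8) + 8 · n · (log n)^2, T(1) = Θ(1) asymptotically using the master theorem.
T(n) = Θ(n · (log n)^3)

Here log_8 8 = 1 and f(n) = 8 · n · (log n)^2 = Θ(n^(log_8 8) · (log n)^2). This is the extended Case 2 of the master theorem (f matches the critical exponent up to log factors), giving T(n) = Θ(n^(log_8 8) · (log n)^(2+1)) = Θ(n · (log n)^3).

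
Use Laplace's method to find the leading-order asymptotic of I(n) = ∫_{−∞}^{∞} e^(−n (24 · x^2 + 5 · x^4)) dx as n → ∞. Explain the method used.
I(n) ~ sqrt(π/(24n))

φ(x) = 24 · x^2 + 5 · x^4 has its unique global minimum at x* = 0 (since φ'(x) = 48x + 20x^3 = 0 only at x = 0 for real x with both coefficients positive, and φ → ∞ as |x| → ∞). At x* = 0, φ(0) = 0 and φ''(0) = 48. Laplace's method then gives
  I(n) ~ sqrt(2π / (n · φ''(0))) · e^(−n φ(0)) = sqrt(2π / (48n)) = sqrt(π/(24n)).
The 5 · x^4 term contributes only at subleading order (an O(1/n) relative correction).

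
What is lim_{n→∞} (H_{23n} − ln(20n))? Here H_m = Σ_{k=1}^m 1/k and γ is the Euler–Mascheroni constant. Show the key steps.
lim = ln(23/20) + γ

By Euler-Maclaurin, H_m = ln m + γ + O(1/m). So
  H_{23n} − ln(20n) = ln(23n) + γ − ln(20n) + O(1/n)
                       = ln(23/20) + γ + O(1/n).
Hence the limit is ln(23/20) + γ.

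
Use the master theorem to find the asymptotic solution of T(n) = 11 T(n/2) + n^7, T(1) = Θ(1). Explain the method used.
T(n) = Θ(n^7)

log_2 11 ≈ 3.459. f(n) = n^7 dominates n^(log_2 11) since 7 > 3.459, and the regularity condition a·f(n/b) = 11·(n/2)^7 = (11/128)·n^7 ≤ c·f(n) holds with c = 11/128 ≈ 0.0859 < 1. So this is Case 3: T(n) = Θ(f(n)) = Θ(n^7).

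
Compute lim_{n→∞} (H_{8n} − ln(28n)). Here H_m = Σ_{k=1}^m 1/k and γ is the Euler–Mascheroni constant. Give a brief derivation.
lim = ln(2/7) + γ

By Euler-Maclaurin, H_m = ln m + γ + O(1/m). So
  H_{8n} − ln(28n) = ln(8n) + γ − ln(28n) + O(1/n)
                       = ln(8/28) + γ + O(1/n).
Hence the limit is ln(8/28) + γ (= ln(2/7)).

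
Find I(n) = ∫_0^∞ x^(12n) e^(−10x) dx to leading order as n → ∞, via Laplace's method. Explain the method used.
I(n) ~ (sqrt(2π·12n) / 10) · (12n/(10e))^(12n)

Write the integrand as exp(12n ln x − 10x) and set f(x) = 12n ln x − 10x. Then f'(x) = 12n/x − 10 = 0 at x* = 12n/10, and f''(x*) = −12n/x*^2 = −10^2/(12n). Laplace's method (interior maximum) gives
  I(n) ~ e^(f(x*)) · sqrt(2π / |f''(x*)|)
        = exp(12n ln(12n/10) − 12n) · sqrt(2π · 12n / 10^2)
        = (12n/10)^(12n) e^(−12n) · sqrt(2π·12n) / 10
        = (sqrt(2π·12n) / 10) · (12n/(10e))^(12n).
This matches Γ(12n+1)/10^(12n+1) with Stirling applied to Γ.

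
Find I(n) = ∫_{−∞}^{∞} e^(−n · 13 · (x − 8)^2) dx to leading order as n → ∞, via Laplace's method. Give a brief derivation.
I(n) = sqrt(π/(13n))

Here φ(x) = 13 · (x − 8)^2 has its unique minimum at x* = 8 with φ(x*) = 0 and φ''(x*) = 26. Laplace's method gives
  I(n) ~ e^(−n φ(x*)) · sqrt(2π / (n · φ''(x*))) = sqrt(2π / (26n)) = sqrt(π/(13n)).
This is exact: substituting u = (x − 8)·sqrt(13n) gives I(n) = (1/sqrt(13n)) ∫_{−∞}^{∞} e^(−u^2) du = sqrt(π/(13n)).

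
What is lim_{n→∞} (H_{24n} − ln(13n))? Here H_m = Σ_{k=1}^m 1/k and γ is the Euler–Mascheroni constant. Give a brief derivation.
lim = ln(24/13) + γ

By Euler-Maclaurin, H_m = ln m + γ + O(1/m). So
  H_{24n} − ln(13n) = ln(24n) + γ − ln(13n) + O(1/n)
                       = ln(24/13) + γ + O(1/n).
Hence the limit is ln(24/13) + γ.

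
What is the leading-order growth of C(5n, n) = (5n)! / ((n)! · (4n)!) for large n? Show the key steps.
C(5n, n) ~ (3125/256)^(n) · sqrt(5/(8π·n))

Write N = n. Apply Stirling to each factorial:
  (5N)! ~ sqrt(2π·5N) · (5N/e)^(5N),
  N! ~ sqrt(2π N) · (N/e)^N,
  (4N)! ~ sqrt(2π·4N) · (4N/e)^(4N).
The exponential factors combine to (5N)^(5N) / (N^N · (4N)^(4N)) = 5^(5N)/4^(4N) = (5^5/4^4)^N = (3125/256)^N.
The square-root prefactors combine to sqrt(2π·5N) / (sqrt(2π N)·sqrt(2π·4N)) = sqrt(5 / (2π·4·N)) = sqrt(5/(8π·n)).
Substituting N = n: C(5n, n) ~ (3125/256)^(n) · sqrt(5/(8π·n)).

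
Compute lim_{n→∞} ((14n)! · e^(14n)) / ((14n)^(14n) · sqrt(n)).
lim = sqrt(2π·14)

Stirling: (14n)! ~ sqrt(2π·14n) · (14n/e)^(14n). Hence
  (14n)! · e^(14n) / (14n)^(14n) ~ sqrt(2π·14n).
Dividing by sqrt(n): sqrt(2π·14n) / sqrt(n) = sqrt(2π·14) · n^((1−1)/2), so the limit is sqrt(2π·14).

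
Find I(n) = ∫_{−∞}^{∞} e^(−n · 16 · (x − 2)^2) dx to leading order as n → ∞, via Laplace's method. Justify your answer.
I(n) = sqrt(π/(16n))

Here φ(x) = 16 · (x − 2)^2 has its unique minimum at x* = 2 with φ(x*) = 0 and φ''(x*) = 32. Laplace's method gives
  I(n) ~ e^(−n φ(x*)) · sqrt(2π / (n · φ''(x*))) = sqrt(2π / (32n)) = sqrt(π/(16n)).
This is exact: substituting u = (x − 2)·sqrt(16n) gives I(n) = (1/sqrt(16n)) ∫_{−∞}^{∞} e^(−u^2) du = sqrt(π/(16n)).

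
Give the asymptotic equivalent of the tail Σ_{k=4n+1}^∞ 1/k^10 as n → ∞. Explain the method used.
Σ_{k>4n} 1/k^10 ~ 1/(9 · (4n)^9)

Compare to the integral: ∫_{4n}^∞ x^(−10) dx = [−x^(−9)/9]_{4n}^∞ = 1/((10−1)·(4n)^9). Euler-Maclaurin then gives
  Σ_{k>4n} 1/k^10 = ∫_{4n}^∞ dx/x^10 − 1/(2·(4n)^10) + O(1/(4n)^11).
(Equivalently this is ζ(10) − Σ_{k≤4n} 1/k^10.)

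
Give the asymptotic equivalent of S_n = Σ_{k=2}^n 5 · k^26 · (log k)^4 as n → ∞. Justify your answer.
S_n ~ 5 · n^27 · (log n)^4 / 27

By integral comparison, S_n = ∫_1^n 5 · x^26 · (log x)^4 dx + O(n^26 · (log n)^4). For the integral, the leading term of ∫_1^n x^26 (log x)^4 dx is n^27/27 · (log n)^4 (by repeated integration by parts; each step lowers the log-exponent and produces a relatively O(1/log n) correction). Hence S_n ~ 5 · n^27 · (log n)^4 / 27.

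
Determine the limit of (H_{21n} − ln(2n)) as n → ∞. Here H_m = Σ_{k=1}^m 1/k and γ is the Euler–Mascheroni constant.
lim = ln(21/2) + γ

By Euler-Maclaurin, H_m = ln m + γ + O(1/m). So
  H_{21n} − ln(2n) = ln(21n) + γ − ln(2n) + O(1/n)
                       = ln(21/2) + γ + O(1/n).
Hence the limit is ln(21/2) + γ.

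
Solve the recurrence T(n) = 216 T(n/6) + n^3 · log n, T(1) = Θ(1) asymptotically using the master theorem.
T(n) = Θ(n^3 · (log n)^2)

Here log_6 216 = 3 and f(n) = n^3 · log n = Θ(n^(log_6 216) · (log n)^1). This is the extended Case 2 of the master theorem (f matches the critical exponent up to log factors), giving T(n) = Θ(n^(log_6 216) · (log n)^(1+1)) = Θ(n^3 · (log n)^2).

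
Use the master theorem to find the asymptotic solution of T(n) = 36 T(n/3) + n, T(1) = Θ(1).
T(n) = Θ(n^(log_3 36))

Master theorem: compare f(n) = n to n^(log_3 36) where log_3 36 ≈ 3.262. Since 1 < log_3 36, we have f(n) = O(n^(log_3 36 − ε)) for some ε > 0 — Case 1. Hence T(n) = Θ(n^(log_3 36)).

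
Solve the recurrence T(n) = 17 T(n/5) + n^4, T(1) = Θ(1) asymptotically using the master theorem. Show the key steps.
T(n) = Θ(n^4)

log_5 17 ≈ 1.760. f(n) = n^4 dominates n^(log_5 17) since 4 > 1.760, and the regularity condition a·f(n/b) = 17·(n/5)^4 = (17/625)·n^4 ≤ c·f(n) holds with c = 17/625 ≈ 0.0272 < 1. So this is Case 3: T(n) = Θ(f(n)) = Θ(n^4).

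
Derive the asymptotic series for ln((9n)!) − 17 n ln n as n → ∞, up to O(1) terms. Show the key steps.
ln((9n)!) − 17 n ln n = −8 n ln n + 9(ln 9 − 1) n + (1/2) ln(2π·9n) + O(1/n)

Stirling: ln((9n)!) = 9n ln(9n) − 9n + (1/2) ln(2π·9n) + O(1/n).
Expand 9n ln(9n) = 9n (ln n + ln 9) = 9n ln n + 9n ln 9.
Subtract 17n ln n: leading term is (9 − 17) n ln n = −8 n ln n. The next term is 9n ln 9 − 9n = 9(ln 9 − 1) n. Then the (1/2) ln(2π·9n) correction.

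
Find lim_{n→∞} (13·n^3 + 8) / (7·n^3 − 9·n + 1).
lim = 13/7

For large n the leading n^3 terms dominate both numerator and denominator. Dividing top and bottom by n^3, every other term tends to 0, leaving 13/7.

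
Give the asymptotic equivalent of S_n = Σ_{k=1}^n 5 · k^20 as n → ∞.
S_n ~ 5 · n^21 / 21

By integral comparison (Euler-Maclaurin), Σ_{k=1}^n 5 · k^20 = 5 · ∫_0^n x^20 dx + O(n^20) = 5 · n^21/21 + O(n^20). (Equivalently, Faulhaber's formula gives the same leading term.)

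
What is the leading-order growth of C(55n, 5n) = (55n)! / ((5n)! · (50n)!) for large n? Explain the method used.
C(55n, 5n) ~ (285311670611/10000000000)^(5n) · sqrt(11/(20π·5n))

Write N = 5n. Apply Stirling to each factorial:
  (11N)! ~ sqrt(2π·11N) · (11N/e)^(11N),
  N! ~ sqrt(2π N) · (N/e)^N,
  (10N)! ~ sqrt(2π·10N) · (10N/e)^(10N).
The exponential factors combine to (11N)^(11N) / (N^N · (10N)^(10N)) = 11^(11N)/10^(10N) = (11^11/10^10)^N = (285311670611/10000000000)^N.
The square-root prefactors combine to sqrt(2π·11N) / (sqrt(2π N)·sqrt(2π·10N)) = sqrt(11 / (2π·10·N)) = sqrt(11/(20π·5n)).
Substituting N = 5n: C(55n, 5n) ~ (285311670611/10000000000)^(5n) · sqrt(11/(20π·5n)).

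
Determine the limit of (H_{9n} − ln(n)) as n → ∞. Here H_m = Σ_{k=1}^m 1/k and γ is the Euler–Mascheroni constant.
lim = ln 9 + γ

By Euler-Maclaurin, H_m = ln m + γ + O(1/m). So
  H_{9n} − ln(n) = ln(9n) + γ − ln(n) + O(1/n)
                       = ln(9/1) + γ + O(1/n).
Hence the limit is ln(9/1) + γ.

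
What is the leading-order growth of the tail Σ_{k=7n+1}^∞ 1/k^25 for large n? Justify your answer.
Σ_{k>7n} 1/k^25 ~ 1/(24 · (7n)^24)

Compare to the integral: ∫_{7n}^∞ x^(−25) dx = [−x^(−24)/24]_{7n}^∞ = 1/((25−1)·(7n)^24). Euler-Maclaurin then gives
  Σ_{k>7n} 1/k^25 = ∫_{7n}^∞ dx/x^25 − 1/(2·(7n)^25) + O(1/(7n)^26).
(Equivalently this is ζ(25) − Σ_{k≤7n} 1/k^25.)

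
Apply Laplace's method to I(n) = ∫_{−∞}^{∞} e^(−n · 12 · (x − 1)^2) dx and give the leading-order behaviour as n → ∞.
I(n) = sqrt(π/(12n))

Here φ(x) = 12 · (x − 1)^2 has its unique minimum at x* = 1 with φ(x*) = 0 and φ''(x*) = 24. Laplace's method gives
  I(n) ~ e^(−n φ(x*)) · sqrt(2π / (n · φ''(x*))) = sqrt(2π / (24n)) = sqrt(π/(12n)).
This is exact: substituting u = (x − 1)·sqrt(12n) gives I(n) = (1/sqrt(12n)) ∫_{−∞}^{∞} e^(−u^2) du = sqrt(π/(12n)).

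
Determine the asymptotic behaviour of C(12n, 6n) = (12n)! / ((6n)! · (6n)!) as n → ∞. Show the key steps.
C(12n, 6n) ~ (4)^(6n) · sqrt(1/(π·6n))

Write N = 6n. Apply Stirling to each factorial:
  (2N)! ~ sqrt(2π·2N) · (2N/e)^(2N),
  N! ~ sqrt(2π N) · (N/e)^N,
  (1N)! ~ sqrt(2π·1N) · (1N/e)^(1N).
The exponential factors combine to (2N)^(2N) / (N^N · (1N)^(1N)) = 2^(2N)/1^(1N) = (2^2/1^1)^N = (4)^N.
The square-root prefactors combine to sqrt(2π·2N) / (sqrt(2π N)·sqrt(2π·1N)) = sqrt(2 / (2π·1·N)) = sqrt(1/(π·6n)).
Substituting N = 6n: C(12n, 6n) ~ (4)^(6n) · sqrt(1/(π·6n)).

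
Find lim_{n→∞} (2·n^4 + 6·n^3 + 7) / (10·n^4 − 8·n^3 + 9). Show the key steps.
lim = 2/10 = 1/5

For large n the leading n^4 terms dominate both numerator and denominator. Dividing top and bottom by n^4, every other term tends to 0, leaving 2/10 = 1/5.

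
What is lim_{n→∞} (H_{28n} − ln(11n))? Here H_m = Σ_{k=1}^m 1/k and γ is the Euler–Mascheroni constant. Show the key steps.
lim = ln(28/11) + γ

By Euler-Maclaurin, H_m = ln m + γ + O(1/m). So
  H_{28n} − ln(11n) = ln(28n) + γ − ln(11n) + O(1/n)
                       = ln(28/11) + γ + O(1/n).
Hence the limit is ln(28/11) + γ.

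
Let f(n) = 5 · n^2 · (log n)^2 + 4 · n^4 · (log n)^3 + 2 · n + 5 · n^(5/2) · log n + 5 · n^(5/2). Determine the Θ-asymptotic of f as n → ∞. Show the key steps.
f(n) ∈ Θ(n^4 · (log n)^3)

Compare the terms by growth order. For large n, n^a · (log n)^b dominates n^a' · (log n)^b' iff a > a', or (a = a' and b > b'). Ranking the 5 terms shows the dominant one is 4 · n^4 · (log n)^3. Hence f(n) ∈ Θ(n^4 · (log n)^3).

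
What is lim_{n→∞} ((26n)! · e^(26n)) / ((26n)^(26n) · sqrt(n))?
lim = sqrt(2π·26)

Stirling: (26n)! ~ sqrt(2π·26n) · (26n/e)^(26n). Hence
  (26n)! · e^(26n) / (26n)^(26n) ~ sqrt(2π·26n).
Dividing by sqrt(n): sqrt(2π·26n) / sqrt(n) = sqrt(2π·26) · n^((1−1)/2), so the limit is sqrt(2π·26).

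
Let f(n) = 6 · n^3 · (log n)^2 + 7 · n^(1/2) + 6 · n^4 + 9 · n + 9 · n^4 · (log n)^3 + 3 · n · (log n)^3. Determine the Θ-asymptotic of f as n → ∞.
f(n) ∈ Θ(n^4 · (log n)^3)

Compare the terms by growth order. For large n, n^a · (log n)^b dominates n^a' · (log n)^b' iff a > a', or (a = a' and b > b'). Ranking the 6 terms shows the dominant one is 9 · n^4 · (log n)^3. Hence f(n) ∈ Θ(n^4 · (log n)^3).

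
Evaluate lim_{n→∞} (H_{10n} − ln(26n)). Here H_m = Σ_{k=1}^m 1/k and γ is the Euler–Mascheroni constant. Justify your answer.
lim = ln(5/13) + γ

By Euler-Maclaurin, H_m = ln m + γ + O(1/m). So
  H_{10n} − ln(26n) = ln(10n) + γ − ln(26n) + O(1/n)
                       = ln(10/26) + γ + O(1/n).
Hence the limit is ln(10/26) + γ (= ln(5/13)).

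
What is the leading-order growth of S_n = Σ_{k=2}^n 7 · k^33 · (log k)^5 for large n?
S_n ~ 7 · n^34 · (log n)^5 / 34

By integral comparison, S_n = ∫_1^n 7 · x^33 · (log x)^5 dx + O(n^33 · (log n)^5). For the integral, the leading term of ∫_1^n x^33 (log x)^5 dx is n^34/34 · (log n)^5 (by repeated integration by parts; each step lowers the log-exponent and produces a relatively O(1/log n) correction). Hence S_n ~ 7 · n^34 · (log n)^5 / 34.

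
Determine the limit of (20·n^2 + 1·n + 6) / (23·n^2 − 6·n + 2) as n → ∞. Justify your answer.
lim = 20/23

For large n the leading n^2 terms dominate both numerator and denominator. Dividing top and bottom by n^2, every other term tends to 0, leaving 20/23.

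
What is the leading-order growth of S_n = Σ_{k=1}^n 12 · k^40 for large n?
S_n ~ 12 · n^41 / 41

By integral comparison (Euler-Maclaurin), Σ_{k=1}^n 12 · k^40 = 12 · ∫_0^n x^40 dx + O(n^40) = 12 · n^41/41 + O(n^40). (Equivalently, Faulhaber's formula gives the same leading term.)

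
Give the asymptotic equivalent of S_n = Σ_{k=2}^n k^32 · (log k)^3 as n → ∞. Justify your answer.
S_n ~ n^33 · (log n)^3 / 33

By integral comparison, S_n = ∫_1^n x^32 · (log x)^3 dx + O(n^32 · (log n)^3). For the integral, the leading term of ∫_1^n x^32 (log x)^3 dx is n^33/33 · (log n)^3 (by repeated integration by parts; each step lowers the log-exponent and produces a relatively O(1/log n) correction). Hence S_n ~ n^33 · (log n)^3 / 33.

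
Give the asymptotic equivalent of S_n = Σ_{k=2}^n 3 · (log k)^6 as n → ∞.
S_n ~ 3 · n · (log n)^6

By integral comparison, S_n = ∫_1^n 3 · (log x)^6 dx + O((log n)^6). For the integral, the leading term of ∫_1^n (log x)^6 dx is n · (log n)^6 (by repeated integration by parts; each step lowers the log-exponent and produces a relatively O(1/log n) correction). Hence S_n ~ 3 · n · (log n)^6.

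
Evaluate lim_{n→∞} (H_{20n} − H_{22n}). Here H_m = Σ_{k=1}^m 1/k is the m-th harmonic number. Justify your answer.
lim = ln(20/22) = ln(10/11)

Euler-Maclaurin gives H_m = ln m + γ + 1/(2m) + O(1/m^2). The γ and O(1/m) terms cancel in the difference:
  H_{20n} − H_{22n} = ln(20n) − ln(22n) + O(1/n) = ln(20/22) + O(1/n).
Hence the limit is ln(20/22) = ln(10/11).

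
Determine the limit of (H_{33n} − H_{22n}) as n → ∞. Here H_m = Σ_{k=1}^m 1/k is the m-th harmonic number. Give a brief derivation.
lim = ln(33/22) = ln(3/2)

Euler-Maclaurin gives H_m = ln m + γ + 1/(2m) + O(1/m^2). The γ and O(1/m) terms cancel in the difference:
  H_{33n} − H_{22n} = ln(33n) − ln(22n) + O(1/n) = ln(33/22) + O(1/n).
Hence the limit is ln(33/22) = ln(3/2).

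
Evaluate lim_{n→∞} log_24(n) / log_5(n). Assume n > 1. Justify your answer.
lim = ln(5) / ln(24) = log_24(5)

Change of base: log_24(n) = ln n / ln 24 and log_5(n) = ln n / ln 5. The ratio is (ln n / ln 24) · (ln 5 / ln n) = ln 5 / ln 24, a constant independent of n. So the limit is ln 5 / ln 24 = log_24(5).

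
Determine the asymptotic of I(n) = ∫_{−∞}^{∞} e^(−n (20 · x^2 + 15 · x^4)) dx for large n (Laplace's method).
I(n) ~ sqrt(π/(20n))

φ(x) = 20 · x^2 + 15 · x^4 has its unique global minimum at x* = 0 (since φ'(x) = 40x + 60x^3 = 0 only at x = 0 for real x with both coefficients positive, and φ → ∞ as |x| → ∞). At x* = 0, φ(0) = 0 and φ''(0) = 40. Laplace's method then gives
  I(n) ~ sqrt(2π / (n · φ''(0))) · e^(−n φ(0)) = sqrt(2π / (40n)) = sqrt(π/(20n)).
The 15 · x^4 term contributes only at subleading order (an O(1/n) relative correction).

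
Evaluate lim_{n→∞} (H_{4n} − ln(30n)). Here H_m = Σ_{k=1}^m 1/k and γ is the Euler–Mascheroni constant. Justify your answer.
lim = ln(2/15) + γ

By Euler-Maclaurin, H_m = ln m + γ + O(1/m). So
  H_{4n} − ln(30n) = ln(4n) + γ − ln(30n) + O(1/n)
                       = ln(4/30) + γ + O(1/n).
Hence the limit is ln(4/30) + γ (= ln(2/15)).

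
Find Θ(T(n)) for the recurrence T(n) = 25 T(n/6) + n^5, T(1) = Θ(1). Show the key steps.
T(n) = Θ(n^5)

log_6 25 ≈ 1.796. f(n) = n^5 dominates n^(log_6 25) since 5 > 1.796, and the regularity condition a·f(n/b) = 25·(n/6)^5 = (25/7776)·n^5 ≤ c·f(n) holds with c = 25/7776 ≈ 0.00322 < 1. So this is Case 3: T(n) = Θ(f(n)) = Θ(n^5).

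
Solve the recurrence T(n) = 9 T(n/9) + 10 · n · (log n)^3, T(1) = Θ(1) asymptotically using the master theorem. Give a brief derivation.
T(n) = Θ(n · (log n)^4)

Here log_9 9 = 1 and f(n) = 10 · n · (log n)^3 = Θ(n^(log_9 9) · (log n)^3). This is the extended Case 2 of the master theorem (f matches the critical exponent up to log factors), giving T(n) = Θ(n^(log_9 9) · (log n)^(3+1)) = Θ(n · (log n)^4).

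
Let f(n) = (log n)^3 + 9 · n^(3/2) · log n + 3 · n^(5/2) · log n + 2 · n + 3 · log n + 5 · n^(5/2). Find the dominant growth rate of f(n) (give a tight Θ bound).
f(n) ∈ Θ(n^(5/2) · log n)

Compare the terms by growth order. For large n, n^a · (log n)^b dominates n^a' · (log n)^b' iff a > a', or (a = a' and b > b'). Ranking the 6 terms shows the dominant one is 3 · n^(5/2) · log n. Hence f(n) ∈ Θ(n^(5/2) · log n).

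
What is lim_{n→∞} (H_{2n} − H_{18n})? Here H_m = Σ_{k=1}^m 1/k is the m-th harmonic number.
lim = ln(2/18) = −ln 9

Euler-Maclaurin gives H_m = ln m + γ + 1/(2m) + O(1/m^2). The γ and O(1/m) terms cancel in the difference:
  H_{2n} − H_{18n} = ln(2n) − ln(18n) + O(1/n) = ln(2/18) + O(1/n).
Hence the limit is ln(2/18) = −ln 9.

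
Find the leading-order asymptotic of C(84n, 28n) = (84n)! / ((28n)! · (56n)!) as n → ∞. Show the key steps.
C(84n, 28n) ~ (27/4)^(28n) · sqrt(3/(4π·28n))

Write N = 28n. Apply Stirling to each factorial:
  (3N)! ~ sqrt(2π·3N) · (3N/e)^(3N),
  N! ~ sqrt(2π N) · (N/e)^N,
  (2N)! ~ sqrt(2π·2N) · (2N/e)^(2N).
The exponential factors combine to (3N)^(3N) / (N^N · (2N)^(2N)) = 3^(3N)/2^(2N) = (3^3/2^2)^N = (27/4)^N.
The square-root prefactors combine to sqrt(2π·3N) / (sqrt(2π N)·sqrt(2π·2N)) = sqrt(3 / (2π·2·N)) = sqrt(3/(4π·28n)).
Substituting N = 28n: C(84n, 28n) ~ (27/4)^(28n) · sqrt(3/(4π·28n)).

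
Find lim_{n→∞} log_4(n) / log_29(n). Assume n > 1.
lim = ln(29) / ln(4) = log_4(29)

Change of base: log_4(n) = ln n / ln 4 and log_29(n) = ln n / ln 29. The ratio is (ln n / ln 4) · (ln 29 / ln n) = ln 29 / ln 4, a constant independent of n. So the limit is ln 29 / ln 4 = log_4(29).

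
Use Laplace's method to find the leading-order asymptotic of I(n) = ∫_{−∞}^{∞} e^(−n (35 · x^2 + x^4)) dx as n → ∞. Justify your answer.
I(n) ~ sqrt(π/(35n))

φ(x) = 35 · x^2 + x^4 has its unique global minimum at x* = 0 (since φ'(x) = 70x + 4x^3 = 0 only at x = 0 for real x with both coefficients positive, and φ → ∞ as |x| → ∞). At x* = 0, φ(0) = 0 and φ''(0) = 70. Laplace's method then gives
  I(n) ~ sqrt(2π / (n · φ''(0))) · e^(−n φ(0)) = sqrt(2π / (70n)) = sqrt(π/(35n)).
The x^4 term contributes only at subleading order (an O(1/n) relative correction).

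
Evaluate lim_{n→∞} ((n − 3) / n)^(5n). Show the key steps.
lim = e^(−15)

Rewrite as (1 − 3/n)^(5n). By the standard limit (1 + x/n)^n → e^x, we have (1 − 3/n)^n → e^(−3), and raising to the 5th power gives e^(−15).
More precisely, ln[(1 − 3/n)^(5n)] = 5n · ln(1 − 3/n) = 5n · (-3/n + O(1/n^2)) = -15 + O(1/n) → -15.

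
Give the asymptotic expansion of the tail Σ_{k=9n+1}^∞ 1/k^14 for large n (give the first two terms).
Σ_{k>9n} 1/k^14 = 1/(13 · (9n)^13) − 1/(2 · (9n)^14) + O(1/(9n)^15)

Compare to the integral: ∫_{9n}^∞ x^(−14) dx = [−x^(−13)/13]_{9n}^∞ = 1/((14−1)·(9n)^13). The Euler-Maclaurin correction adds −f(9n)/2 = −1/(2·(9n)^14). Euler-Maclaurin then gives
  Σ_{k>9n} 1/k^14 = ∫_{9n}^∞ dx/x^14 − 1/(2·(9n)^14) + O(1/(9n)^15).
(Equivalently this is ζ(14) − Σ_{k≤9n} 1/k^14.)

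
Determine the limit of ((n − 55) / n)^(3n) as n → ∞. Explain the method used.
lim = e^(−165)

Rewrite as (1 − 55/n)^(3n). By the standard limit (1 + x/n)^n → e^x, we have (1 − 55/n)^n → e^(−55), and raising to the 3rd power gives e^(−165).
More precisely, ln[(1 − 55/n)^(3n)] = 3n · ln(1 − 55/n) = 3n · (-55/n + O(1/n^2)) = -165 + O(1/n) → -165.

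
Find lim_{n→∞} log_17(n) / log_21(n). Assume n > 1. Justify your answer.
lim = ln(21) / ln(17) = log_17(21)

Change of base: log_17(n) = ln n / ln 17 and log_21(n) = ln n / ln 21. The ratio is (ln n / ln 17) · (ln 21 / ln n) = ln 21 / ln 17, a constant independent of n. So the limit is ln 21 / ln 17 = log_17(21).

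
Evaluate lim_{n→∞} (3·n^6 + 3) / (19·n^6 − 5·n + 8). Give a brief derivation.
lim = 3/19

For large n the leading n^6 terms dominate both numerator and denominator. Dividing top and bottom by n^6, every other term tends to 0, leaving 3/19.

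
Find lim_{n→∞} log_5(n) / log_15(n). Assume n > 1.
lim = ln(15) / ln(5) = log_5(15)

Change of base: log_5(n) = ln n / ln 5 and log_15(n) = ln n / ln 15. The ratio is (ln n / ln 5) · (ln 15 / ln n) = ln 15 / ln 5, a constant independent of n. So the limit is ln 15 / ln 5 = log_5(15).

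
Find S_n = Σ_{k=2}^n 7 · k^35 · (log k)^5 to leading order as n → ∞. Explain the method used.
S_n ~ 7 · n^36 · (log n)^5 / 36

By integral comparison, S_n = ∫_1^n 7 · x^35 · (log x)^5 dx + O(n^35 · (log n)^5). For the integral, the leading term of ∫_1^n x^35 (log x)^5 dx is n^36/36 · (log n)^5 (by repeated integration by parts; each step lowers the log-exponent and produces a relatively O(1/log n) correction). Hence S_n ~ 7 · n^36 · (log n)^5 / 36.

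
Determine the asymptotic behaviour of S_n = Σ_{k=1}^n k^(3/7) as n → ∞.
S_n ~ (7/10) · n^(10/7)

Integral comparison: Σ_{k=1}^n k^(3/7) = ∫_0^n x^(3/7) dx + O(n^(3/7)). The integral is n^(1 + 3/7) / (1 + 3/7) = n^((3+7)/7) / ((3+7)/7) = (7/10) · n^(10/7).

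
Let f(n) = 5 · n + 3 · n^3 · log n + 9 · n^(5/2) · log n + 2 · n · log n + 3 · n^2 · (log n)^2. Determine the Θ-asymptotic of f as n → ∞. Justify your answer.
f(n) ∈ Θ(n^3 · log n)

Compare the terms by growth order. For large n, n^a · (log n)^b dominates n^a' · (log n)^b' iff a > a', or (a = a' and b > b'). Ranking the 5 terms shows the dominant one is 3 · n^3 · log n. Hence f(n) ∈ Θ(n^3 · log n).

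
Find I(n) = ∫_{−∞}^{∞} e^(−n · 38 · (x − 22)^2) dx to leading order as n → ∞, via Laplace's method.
I(n) = sqrt(π/(38n))

Here φ(x) = 38 · (x − 22)^2 has its unique minimum at x* = 22 with φ(x*) = 0 and φ''(x*) = 76. Laplace's method gives
  I(n) ~ e^(−n φ(x*)) · sqrt(2π / (n · φ''(x*))) = sqrt(2π / (76n)) = sqrt(π/(38n)).
This is exact: substituting u = (x − 22)·sqrt(38n) gives I(n) = (1/sqrt(38n)) ∫_{−∞}^{∞} e^(−u^2) du = sqrt(π/(38n)).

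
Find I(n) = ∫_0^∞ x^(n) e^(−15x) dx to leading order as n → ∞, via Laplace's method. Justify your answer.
I(n) ~ (sqrt(2π·n) / 15) · (n/(15e))^(n)

Write the integrand as exp(n ln x − 15x) and set f(x) = n ln x − 15x. Then f'(x) = n/x − 15 = 0 at x* = n/15, and f''(x*) = −n/x*^2 = −15^2/(n). Laplace's method (interior maximum) gives
  I(n) ~ e^(f(x*)) · sqrt(2π / |f''(x*)|)
        = exp(n ln(n/15) − n) · sqrt(2π · n / 15^2)
        = (n/15)^(n) e^(−n) · sqrt(2π·n) / 15
        = (sqrt(2π·n) / 15) · (n/(15e))^(n).
This matches Γ(n+1)/15^(n+1) with Stirling applied to Γ.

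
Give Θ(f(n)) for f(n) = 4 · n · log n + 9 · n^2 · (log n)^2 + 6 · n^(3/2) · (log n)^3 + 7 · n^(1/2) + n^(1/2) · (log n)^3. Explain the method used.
f(n) ∈ Θ(n^2 · (log n)^2)

Compare the terms by growth order. For large n, n^a · (log n)^b dominates n^a' · (log n)^b' iff a > a', or (a = a' and b > b'). Ranking the 5 terms shows the dominant one is 9 · n^2 · (log n)^2. Hence f(n) ∈ Θ(n^2 · (log n)^2).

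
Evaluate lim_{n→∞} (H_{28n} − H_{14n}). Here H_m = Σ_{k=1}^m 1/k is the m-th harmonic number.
lim = ln(28/14) = ln 2

Euler-Maclaurin gives H_m = ln m + γ + 1/(2m) + O(1/m^2). The γ and O(1/m) terms cancel in the difference:
  H_{28n} − H_{14n} = ln(28n) − ln(14n) + O(1/n) = ln(28/14) + O(1/n).
Hence the limit is ln(28/14) = ln 2.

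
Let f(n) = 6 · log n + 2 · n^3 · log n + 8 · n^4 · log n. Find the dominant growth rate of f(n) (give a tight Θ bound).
f(n) ∈ Θ(n^4 · log n)

Compare the terms by growth order. For large n, n^a · (log n)^b dominates n^a' · (log n)^b' iff a > a', or (a = a' and b > b'). Ranking the 3 terms shows the dominant one is 8 · n^4 · log n. Hence f(n) ∈ Θ(n^4 · log n).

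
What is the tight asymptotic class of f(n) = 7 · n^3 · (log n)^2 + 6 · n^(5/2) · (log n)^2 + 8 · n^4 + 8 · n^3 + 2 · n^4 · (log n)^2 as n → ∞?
f(n) ∈ Θ(n^4 · (log n)^2)

Compare the terms by growth order. For large n, n^a · (log n)^b dominates n^a' · (log n)^b' iff a > a', or (a = a' and b > b'). Ranking the 5 terms shows the dominant one is 2 · n^4 · (log n)^2. Hence f(n) ∈ Θ(n^4 · (log n)^2).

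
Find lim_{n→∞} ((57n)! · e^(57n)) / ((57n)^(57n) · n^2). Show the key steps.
lim = 0

Stirling: (57n)! ~ sqrt(2π·57n) · (57n/e)^(57n). Hence
  (57n)! · e^(57n) / (57n)^(57n) ~ sqrt(2π·57n).
Dividing by n^2: sqrt(2π·57n) / n^2 = sqrt(2π·57) · n^((1−4)/2), so the expression behaves like sqrt(2π·57) · n^((1−4)/2) → 0.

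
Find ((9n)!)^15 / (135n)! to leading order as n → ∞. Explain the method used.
((9n)!)^15/(135n)! ~ ((2π·9n)^(14/2) / sqrt(15)) · 15^(−15·9n)  →  0

Write N = 9n. Stirling: N! ~ sqrt(2π N)(N/e)^N and (15N)! ~ sqrt(2π·15N)·(15N/e)^(15N).
  (N!)^15/(15N)! ~ (2π N)^(15/2) (N/e)^(15N) / [sqrt(2π·15N) (15N/e)^(15N)]
     = (2π N)^(15/2) / sqrt(2π·15N) · (N/(15N))^(15N)
     = (2π N)^((15−1)/2) / sqrt(15) · 15^(−15N).
Since 15^15 > 1, the factor 15^(−15N) decays exponentially, so the ratio → 0. Substituting N = 9n gives the stated form.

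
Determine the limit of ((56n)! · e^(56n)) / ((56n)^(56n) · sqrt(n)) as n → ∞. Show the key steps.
lim = sqrt(2π·56)

Stirling: (56n)! ~ sqrt(2π·56n) · (56n/e)^(56n). Hence
  (56n)! · e^(56n) / (56n)^(56n) ~ sqrt(2π·56n).
Dividing by sqrt(n): sqrt(2π·56n) / sqrt(n) = sqrt(2π·56) · n^((1−1)/2), so the limit is sqrt(2π·56).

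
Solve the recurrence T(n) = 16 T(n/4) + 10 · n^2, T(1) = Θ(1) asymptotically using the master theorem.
T(n) = Θ(n^2 log n)

log_4 16 = 2, and f(n) = 10 · n^2 = Θ(n^(log_4 16)). This is Case 2 of the master theorem: T(n) = Θ(f(n) · log n) = Θ(n^2 log n).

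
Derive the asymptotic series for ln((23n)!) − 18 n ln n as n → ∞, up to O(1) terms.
ln((23n)!) − 18 n ln n = 5 n ln n + 23(ln 23 − 1) n + (1/2) ln(2π·23n) + O(1/n)

Stirling: ln((23n)!) = 23n ln(23n) − 23n + (1/2) ln(2π·23n) + O(1/n).
Expand 23n ln(23n) = 23n (ln n + ln 23) = 23n ln n + 23n ln 23.
Subtract 18n ln n: leading term is (23 − 18) n ln n = 5 n ln n. The next term is 23n ln 23 − 23n = 23(ln 23 − 1) n. Then the (1/2) ln(2π·23n) correction.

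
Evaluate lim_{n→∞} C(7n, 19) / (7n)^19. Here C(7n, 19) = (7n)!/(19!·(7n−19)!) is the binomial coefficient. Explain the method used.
lim = 1/19! = 1/121645100408832000

With N = 7n → ∞: C(N, 19) / N^19 = [N(N−1)…(N−18)] / (19! · N^19) = (1/19!) · 1 · (1 − 1/(7n)) · … · (1 − 18/(7n)). Each factor → 1 as N → ∞, so the limit is 1/19! = 1/121645100408832000.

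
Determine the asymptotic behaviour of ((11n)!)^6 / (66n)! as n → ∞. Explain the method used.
((11n)!)^6/(66n)! ~ ((2π·11n)^(5/2) / sqrt(6)) · 6^(−6·11n)  →  0

Write N = 11n. Stirling: N! ~ sqrt(2π N)(N/e)^N and (6N)! ~ sqrt(2π·6N)·(6N/e)^(6N).
  (N!)^6/(6N)! ~ (2π N)^(6/2) (N/e)^(6N) / [sqrt(2π·6N) (6N/e)^(6N)]
     = (2π N)^(6/2) / sqrt(2π·6N) · (N/(6N))^(6N)
     = (2π N)^((6−1)/2) / sqrt(6) · 6^(−6N).
Since 6^6 > 1, the factor 6^(−6N) decays exponentially, so the ratio → 0. Substituting N = 11n gives the stated form.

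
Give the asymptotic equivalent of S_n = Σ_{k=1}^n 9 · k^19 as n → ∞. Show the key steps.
S_n ~ 9 · n^20 / 20

By integral comparison (Euler-Maclaurin), Σ_{k=1}^n 9 · k^19 = 9 · ∫_0^n x^19 dx + O(n^19) = 9 · n^20/20 + O(n^19). (Equivalently, Faulhaber's formula gives the same leading term.)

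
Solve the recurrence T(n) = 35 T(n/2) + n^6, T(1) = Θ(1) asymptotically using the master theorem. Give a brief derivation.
T(n) = Θ(n^6)

log_2 35 ≈ 5.129. f(n) = n^6 dominates n^(log_2 35) since 6 > 5.129, and the regularity condition a·f(n/b) = 35·(n/2)^6 = (35/64)·n^6 ≤ c·f(n) holds with c = 35/64 ≈ 0.547 < 1. So this is Case 3: T(n) = Θ(f(n)) = Θ(n^6).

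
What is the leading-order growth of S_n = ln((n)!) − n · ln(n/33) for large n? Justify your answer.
S_n ~ n · (ln 33 − 1) + O(ln n)

Stirling: ln((n)!) = n ln(n) − n + O(ln n).
  S_n = n ln(n) − n − n ln(n/33) + O(ln n)
      = n ln(n) − n ln n + n ln 33 − n + O(ln n)
      = n ln 33 − n + O(ln n)
      = n (ln 33 − 1) + O(ln n).
Numerically ln(33) − 1 ≈ 2.4965.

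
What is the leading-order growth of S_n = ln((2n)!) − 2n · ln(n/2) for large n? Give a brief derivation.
S_n ~ 2n · (ln 4 − 1) + O(ln n)

Stirling: ln((2n)!) = 2n ln(2n) − 2n + O(ln n).
  S_n = 2n ln(2n) − 2n − 2n ln(n/2) + O(ln n)
      = 2n ln(2n) − 2n ln n + 2n ln 2 − 2n + O(ln n)
      = 2n ln 2 + 2n ln 2 − 2n + O(ln n)
      = 2n (ln 4 − 1) + O(ln n).
Numerically ln(4) − 1 ≈ 0.3863.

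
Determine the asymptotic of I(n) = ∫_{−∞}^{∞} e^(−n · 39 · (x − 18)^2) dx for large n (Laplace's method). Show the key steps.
I(n) = sqrt(π/(39n))

Here φ(x) = 39 · (x − 18)^2 has its unique minimum at x* = 18 with φ(x*) = 0 and φ''(x*) = 78. Laplace's method gives
  I(n) ~ e^(−n φ(x*)) · sqrt(2π / (n · φ''(x*))) = sqrt(2π / (78n)) = sqrt(π/(39n)).
This is exact: substituting u = (x − 18)·sqrt(39n) gives I(n) = (1/sqrt(39n)) ∫_{−∞}^{∞} e^(−u^2) du = sqrt(π/(39n)).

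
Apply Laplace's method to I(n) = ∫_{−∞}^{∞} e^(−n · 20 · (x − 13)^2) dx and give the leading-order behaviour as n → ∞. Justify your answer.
I(n) = sqrt(π/(20n))

Here φ(x) = 20 · (x − 13)^2 has its unique minimum at x* = 13 with φ(x*) = 0 and φ''(x*) = 40. Laplace's method gives
  I(n) ~ e^(−n φ(x*)) · sqrt(2π / (n · φ''(x*))) = sqrt(2π / (40n)) = sqrt(π/(20n)).
This is exact: substituting u = (x − 13)·sqrt(20n) gives I(n) = (1/sqrt(20n)) ∫_{−∞}^{∞} e^(−u^2) du = sqrt(π/(20n)).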